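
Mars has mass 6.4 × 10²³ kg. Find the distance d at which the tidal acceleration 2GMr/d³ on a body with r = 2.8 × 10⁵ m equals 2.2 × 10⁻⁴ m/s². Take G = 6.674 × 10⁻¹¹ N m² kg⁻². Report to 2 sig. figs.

4.8 × 10⁷ m

2GMr/d³ = a_tidal  ⇒  d = (2GMr / a_tidal)^(1/3)
d = (2 × 6.674×10⁻¹¹ × (6.4 × 10²³) × (2.8 × 10⁵) / (2.2 × 10⁻⁴))^(1/3)
  = 4.8 × 10⁷ m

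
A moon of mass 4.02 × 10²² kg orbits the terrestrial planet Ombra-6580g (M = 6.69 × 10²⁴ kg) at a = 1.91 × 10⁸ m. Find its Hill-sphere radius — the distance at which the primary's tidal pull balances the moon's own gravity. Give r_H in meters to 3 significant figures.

2.41 × 10⁷ m

r_H ≈ a (m/3M)^(1/3)
    = (1.91 × 10⁸) × (4.02 × 10²² / (3 × 6.69 × 10²⁴))^(1/3)
    = 2.41 × 10⁷ m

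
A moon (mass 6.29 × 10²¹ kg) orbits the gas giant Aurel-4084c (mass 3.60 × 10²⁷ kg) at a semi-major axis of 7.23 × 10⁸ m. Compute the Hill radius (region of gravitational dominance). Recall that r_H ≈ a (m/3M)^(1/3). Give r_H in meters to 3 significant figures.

r_H ≈ a (m/3M)^(1/3)
    = (7.23 × 10⁸) × (6.29 × 10²¹ / (3 × 3.60 × 10²⁷))^(1/3)
    = 6.04 × 10⁶ m

6.04 × 10⁶ m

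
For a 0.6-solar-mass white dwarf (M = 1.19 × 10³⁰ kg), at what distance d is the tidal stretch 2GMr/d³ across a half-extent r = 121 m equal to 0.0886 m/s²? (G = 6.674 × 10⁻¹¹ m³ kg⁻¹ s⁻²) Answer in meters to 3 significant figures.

6.01 × 10⁷ m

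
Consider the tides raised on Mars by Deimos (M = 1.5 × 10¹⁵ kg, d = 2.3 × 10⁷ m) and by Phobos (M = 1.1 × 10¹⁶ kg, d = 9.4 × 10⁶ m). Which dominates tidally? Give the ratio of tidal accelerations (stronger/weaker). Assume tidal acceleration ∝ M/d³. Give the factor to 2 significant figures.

Phobos, by a factor of ≈ 110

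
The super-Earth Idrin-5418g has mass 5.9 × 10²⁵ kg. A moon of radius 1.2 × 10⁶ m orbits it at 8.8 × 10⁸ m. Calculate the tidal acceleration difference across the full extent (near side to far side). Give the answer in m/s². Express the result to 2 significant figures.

2.8 × 10⁻⁵ m/s²

Δa = 4GMr/d³
   = 4 × (6.674 × 10⁻¹¹) × (5.9 × 10²⁵) × (1.2 × 10⁶) / (8.8 × 10⁸)³
   = 2.8 × 10⁻⁵ m/s²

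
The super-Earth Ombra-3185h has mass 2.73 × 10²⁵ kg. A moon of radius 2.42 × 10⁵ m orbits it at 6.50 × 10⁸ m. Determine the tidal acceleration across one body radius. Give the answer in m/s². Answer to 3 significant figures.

3.21 × 10⁻⁶ m/s²

Since r ≪ d, expand the inverse-square field across one radius to get the leading 2GMr/d³ term.
a_tidal = 2GMr/d³
        = 2 × (6.674 × 10⁻¹¹) × (2.73 × 10²⁵) × (2.42 × 10⁵) / (6.50 × 10⁸)³
        = 3.21 × 10⁻⁶ m/s²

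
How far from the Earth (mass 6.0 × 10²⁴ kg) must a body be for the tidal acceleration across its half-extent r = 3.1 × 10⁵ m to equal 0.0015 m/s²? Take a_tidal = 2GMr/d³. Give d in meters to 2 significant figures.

5.5 × 10⁷ m

2GMr/d³ = a_tidal  ⇒  d = (2GMr / a_tidal)^(1/3)
d = (2 × 6.674×10⁻¹¹ × (6.0 × 10²⁴) × (3.1 × 10⁵) / (0.0015))^(1/3)
  = 5.5 × 10⁷ m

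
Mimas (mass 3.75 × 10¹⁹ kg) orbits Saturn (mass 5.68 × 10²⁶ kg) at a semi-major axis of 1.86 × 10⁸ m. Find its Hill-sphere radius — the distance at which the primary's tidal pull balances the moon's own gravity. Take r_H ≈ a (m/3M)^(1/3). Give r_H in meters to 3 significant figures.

r_H ≈ a (m/3M)^(1/3)
    = (1.86 × 10⁸) × (3.75 × 10¹⁹ / (3 × 5.68 × 10²⁶))^(1/3)
    = 5.21 × 10⁵ m

5.21 × 10⁵ m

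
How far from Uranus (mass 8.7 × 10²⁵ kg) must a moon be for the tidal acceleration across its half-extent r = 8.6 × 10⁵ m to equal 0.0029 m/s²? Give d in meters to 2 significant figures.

1.5 × 10⁸ m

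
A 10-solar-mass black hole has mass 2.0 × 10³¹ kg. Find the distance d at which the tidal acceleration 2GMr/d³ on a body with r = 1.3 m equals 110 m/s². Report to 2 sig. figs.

2GMr/d³ = a_tidal  ⇒  d = (2GMr / a_tidal)^(1/3)
d = (2 × 6.674×10⁻¹¹ × (2.0 × 10³¹) × (1.3) / (110))^(1/3)
  = 3.2 × 10⁶ m

3.2 × 10⁶ m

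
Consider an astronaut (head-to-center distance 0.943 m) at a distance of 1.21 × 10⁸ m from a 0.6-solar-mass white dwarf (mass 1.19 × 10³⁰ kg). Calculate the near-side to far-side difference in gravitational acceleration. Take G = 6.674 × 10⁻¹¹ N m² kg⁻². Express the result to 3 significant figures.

1.69 × 10⁻⁴ m/s²

Differencing GM/(d−r)² and GM/(d+r)² to first order in r/d gives 4GMr/d³.
a_tidal = 4GMr/d³
        = 4 × (6.674 × 10⁻¹¹) × (1.19 × 10³⁰) × (0.943) / (1.21 × 10⁸)³
        = 1.69 × 10⁻⁴ m/s²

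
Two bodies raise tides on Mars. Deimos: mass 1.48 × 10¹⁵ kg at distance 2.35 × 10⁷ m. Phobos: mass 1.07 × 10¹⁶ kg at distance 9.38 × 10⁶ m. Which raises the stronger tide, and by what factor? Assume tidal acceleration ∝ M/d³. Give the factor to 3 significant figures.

Tidal stretch scales as M/d³; compute that for each body.
Deimos: (1.48 × 10¹⁵) / (2.35 × 10⁷)³ = 1.140 × 10⁻⁷
Phobos: (1.07 × 10¹⁶) / (9.38 × 10⁶)³ = 1.297 × 10⁻⁵
Ratio (larger/smaller) = 114

Phobos, by a factor of ≈ 114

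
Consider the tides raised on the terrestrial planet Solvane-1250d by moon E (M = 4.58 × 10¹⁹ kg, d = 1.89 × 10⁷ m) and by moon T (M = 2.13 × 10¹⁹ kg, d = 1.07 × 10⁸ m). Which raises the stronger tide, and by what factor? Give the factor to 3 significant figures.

Moon E, by a factor of ≈ 390

Tidal acceleration ∝ M/d³, so compare M/d³ for each.
Moon E: (4.58 × 10¹⁹) / (1.89 × 10⁷)³ = 6.784 × 10⁻³
Moon T: (2.13 × 10¹⁹) / (1.07 × 10⁸)³ = 1.739 × 10⁻⁵
Ratio (larger/smaller) = 390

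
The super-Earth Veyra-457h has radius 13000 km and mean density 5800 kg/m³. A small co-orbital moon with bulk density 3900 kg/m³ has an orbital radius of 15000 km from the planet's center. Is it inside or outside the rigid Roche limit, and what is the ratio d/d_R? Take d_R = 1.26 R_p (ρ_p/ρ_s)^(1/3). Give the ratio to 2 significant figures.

inside; d/d_R ≈ 0.80

d_R = 1.26 × (13000 km) × (5800/3900)^(1/3) = 18700 km
d/d_R = (15000) / (18700) = 0.80
Since d/d_R < 1, the body is inside the Roche limit.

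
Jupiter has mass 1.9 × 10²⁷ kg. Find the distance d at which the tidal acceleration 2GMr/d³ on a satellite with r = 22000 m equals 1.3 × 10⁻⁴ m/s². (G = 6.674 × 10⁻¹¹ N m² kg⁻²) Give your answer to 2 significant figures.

3.5 × 10⁸ m

2GMr/d³ = a_tidal  ⇒  d = (2GMr / a_tidal)^(1/3)
d = (2 × 6.674×10⁻¹¹ × (1.9 × 10²⁷) × (22000) / (1.3 × 10⁻⁴))^(1/3)
  = 3.5 × 10⁸ m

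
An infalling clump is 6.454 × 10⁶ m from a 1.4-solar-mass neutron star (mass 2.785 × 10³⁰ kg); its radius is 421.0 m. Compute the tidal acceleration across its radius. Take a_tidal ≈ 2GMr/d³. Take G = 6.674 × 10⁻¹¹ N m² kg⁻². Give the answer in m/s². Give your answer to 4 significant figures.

Δg = 2GMr/d³
   = 2 × (6.674 × 10⁻¹¹) × (2.785 × 10³⁰) × (421.0) / (6.454 × 10⁶)³
   = 5.822 × 10² m/s²

5.822 × 10² m/s²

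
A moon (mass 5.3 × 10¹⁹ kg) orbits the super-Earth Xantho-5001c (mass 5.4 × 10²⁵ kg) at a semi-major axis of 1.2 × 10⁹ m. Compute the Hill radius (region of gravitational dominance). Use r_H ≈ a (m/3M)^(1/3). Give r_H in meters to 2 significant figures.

8.3 × 10⁶ m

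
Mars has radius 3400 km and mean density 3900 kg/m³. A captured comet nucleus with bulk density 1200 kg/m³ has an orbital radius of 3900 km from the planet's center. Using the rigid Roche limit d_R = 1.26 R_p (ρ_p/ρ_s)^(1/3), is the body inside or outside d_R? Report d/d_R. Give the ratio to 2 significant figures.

inside; d/d_R ≈ 0.61

d_R = 1.26 × (3400 km) × (3900/1200)^(1/3) = 6346 km
d/d_R = (3900) / (6346) = 0.61
Since d/d_R < 1, the body is inside the Roche limit.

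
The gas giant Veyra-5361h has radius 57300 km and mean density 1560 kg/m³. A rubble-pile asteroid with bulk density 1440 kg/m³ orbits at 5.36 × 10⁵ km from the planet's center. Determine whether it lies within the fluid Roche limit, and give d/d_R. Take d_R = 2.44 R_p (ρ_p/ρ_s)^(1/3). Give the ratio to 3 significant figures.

outside; d/d_R ≈ 3.73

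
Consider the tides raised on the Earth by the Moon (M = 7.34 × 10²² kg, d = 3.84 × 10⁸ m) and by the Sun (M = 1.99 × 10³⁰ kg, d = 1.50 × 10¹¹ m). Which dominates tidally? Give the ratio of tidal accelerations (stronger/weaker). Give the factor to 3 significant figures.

The Moon, by a factor of ≈ 2.20

Tidal acceleration ∝ M/d³, so compare M/d³ for each.
The Moon: (7.34 × 10²²) / (3.84 × 10⁸)³ = 1.296 × 10⁻³
The Sun: (1.99 × 10³⁰) / (1.50 × 10¹¹)³ = 5.896 × 10⁻⁴
Ratio (larger/smaller) = 2.20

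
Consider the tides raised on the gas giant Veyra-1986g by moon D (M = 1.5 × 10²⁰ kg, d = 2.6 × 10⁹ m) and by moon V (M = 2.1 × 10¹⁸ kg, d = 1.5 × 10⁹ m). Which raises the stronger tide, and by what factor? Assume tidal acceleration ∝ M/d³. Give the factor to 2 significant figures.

Moon D, by a factor of ≈ 14

The tide-raising term goes as M/d³ (the gradient of a 1/d² field).
Moon D: (1.5 × 10²⁰) / (2.6 × 10⁹)³ = 8.534 × 10⁻⁹
Moon V: (2.1 × 10¹⁸) / (1.5 × 10⁹)³ = 6.222 × 10⁻¹⁰
Ratio (larger/smaller) = 14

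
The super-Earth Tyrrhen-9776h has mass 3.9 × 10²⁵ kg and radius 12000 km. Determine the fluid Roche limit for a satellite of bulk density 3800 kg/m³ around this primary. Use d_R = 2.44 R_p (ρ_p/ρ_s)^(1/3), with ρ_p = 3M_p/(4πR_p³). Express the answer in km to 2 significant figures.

ρ_p = 3M_p/(4πR_p³) = 3 × (3.9 × 10²⁵) / (4π × (1.2 × 10⁷ m)³) = 5400 kg/m³
d_R = 2.44 × 12000 km × (5400/3800)^(1/3)
    = 33000 km

33000 km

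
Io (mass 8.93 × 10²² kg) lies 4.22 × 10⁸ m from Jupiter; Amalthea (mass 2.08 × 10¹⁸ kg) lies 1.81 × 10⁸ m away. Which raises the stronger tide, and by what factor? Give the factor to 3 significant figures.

Tidal acceleration ∝ M/d³, so compare M/d³ for each.
Io: (8.93 × 10²²) / (4.22 × 10⁸)³ = 1.188 × 10⁻³
Amalthea: (2.08 × 10¹⁸) / (1.81 × 10⁸)³ = 3.508 × 10⁻⁷
Ratio (larger/smaller) = 3390

Io, by a factor of ≈ 3390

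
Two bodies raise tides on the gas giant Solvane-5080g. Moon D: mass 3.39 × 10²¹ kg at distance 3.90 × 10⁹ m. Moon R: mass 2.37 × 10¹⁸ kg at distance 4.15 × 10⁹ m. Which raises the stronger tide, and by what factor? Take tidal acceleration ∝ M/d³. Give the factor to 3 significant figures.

Moon D, by a factor of ≈ 1720

Tidal stretch scales as M/d³; compute that for each body.
Moon D: (3.39 × 10²¹) / (3.90 × 10⁹)³ = 5.715 × 10⁻⁸
Moon R: (2.37 × 10¹⁸) / (4.15 × 10⁹)³ = 3.316 × 10⁻¹¹
Ratio (larger/smaller) = 1720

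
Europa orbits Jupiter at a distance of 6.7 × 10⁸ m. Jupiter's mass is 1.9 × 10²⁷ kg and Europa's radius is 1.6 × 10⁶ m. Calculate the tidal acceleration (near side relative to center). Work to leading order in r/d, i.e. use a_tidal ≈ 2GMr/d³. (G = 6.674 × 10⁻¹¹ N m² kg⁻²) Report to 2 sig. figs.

a_tidal = 2GMr/d³
        = 2 × (6.674 × 10⁻¹¹) × (1.9 × 10²⁷) × (1.6 × 10⁶) / (6.7 × 10⁸)³
        = 1.3 × 10⁻³ m/s²

1.3 × 10⁻³ m/s²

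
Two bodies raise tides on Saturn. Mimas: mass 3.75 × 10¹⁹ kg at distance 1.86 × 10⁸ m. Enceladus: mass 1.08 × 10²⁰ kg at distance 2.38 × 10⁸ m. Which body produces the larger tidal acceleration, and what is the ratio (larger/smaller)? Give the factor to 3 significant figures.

Enceladus, by a factor of ≈ 1.37

The tide-raising term goes as M/d³ (the gradient of a 1/d² field).
Mimas: (3.75 × 10¹⁹) / (1.86 × 10⁸)³ = 5.828 × 10⁻⁶
Enceladus: (1.08 × 10²⁰) / (2.38 × 10⁸)³ = 8.011 × 10⁻⁶
Ratio (larger/smaller) = 1.37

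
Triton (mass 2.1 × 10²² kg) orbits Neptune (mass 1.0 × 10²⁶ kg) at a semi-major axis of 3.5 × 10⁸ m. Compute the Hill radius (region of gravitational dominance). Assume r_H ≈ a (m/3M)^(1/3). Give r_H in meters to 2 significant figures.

1.4 × 10⁷ m

r_H ≈ a (m/3M)^(1/3)
    = (3.5 × 10⁸) × (2.1 × 10²² / (3 × 1.0 × 10²⁶))^(1/3)
    = 1.4 × 10⁷ m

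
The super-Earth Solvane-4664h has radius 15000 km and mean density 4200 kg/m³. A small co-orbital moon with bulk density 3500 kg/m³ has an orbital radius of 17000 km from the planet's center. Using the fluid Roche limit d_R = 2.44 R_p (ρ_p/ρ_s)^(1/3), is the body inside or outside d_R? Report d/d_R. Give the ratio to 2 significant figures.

inside; d/d_R ≈ 0.44

d_R = 2.44 × (15000 km) × (4200/3500)^(1/3) = 38890 km
d/d_R = (17000) / (38890) = 0.44
Since d/d_R < 1, the body is inside the Roche limit.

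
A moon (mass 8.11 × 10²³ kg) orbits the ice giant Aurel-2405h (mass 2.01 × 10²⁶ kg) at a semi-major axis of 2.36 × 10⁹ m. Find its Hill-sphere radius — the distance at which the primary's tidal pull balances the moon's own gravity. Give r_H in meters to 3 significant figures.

2.61 × 10⁸ m

r_H ≈ a (m/3M)^(1/3)
    = (2.36 × 10⁹) × (8.11 × 10²³ / (3 × 2.01 × 10²⁶))^(1/3)
    = 2.61 × 10⁸ m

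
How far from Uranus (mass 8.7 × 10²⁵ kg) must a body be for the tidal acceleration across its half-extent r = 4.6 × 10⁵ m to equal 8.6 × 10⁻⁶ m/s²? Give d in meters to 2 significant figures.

8.5 × 10⁸ m

2GMr/d³ = a_tidal  ⇒  d = (2GMr / a_tidal)^(1/3)
d = (2 × 6.674×10⁻¹¹ × (8.7 × 10²⁵) × (4.6 × 10⁵) / (8.6 × 10⁻⁶))^(1/3)
  = 8.5 × 10⁸ m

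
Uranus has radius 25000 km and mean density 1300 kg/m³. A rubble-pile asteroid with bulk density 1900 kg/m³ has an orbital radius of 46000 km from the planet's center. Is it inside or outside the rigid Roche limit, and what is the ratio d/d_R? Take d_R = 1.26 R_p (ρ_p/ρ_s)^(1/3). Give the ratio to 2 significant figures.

outside; d/d_R ≈ 1.7

d_R = 1.26 × (25000 km) × (1300/1900)^(1/3) = 27760 km
d/d_R = (46000) / (27760) = 1.7
Since d/d_R > 1, the body is outside the Roche limit.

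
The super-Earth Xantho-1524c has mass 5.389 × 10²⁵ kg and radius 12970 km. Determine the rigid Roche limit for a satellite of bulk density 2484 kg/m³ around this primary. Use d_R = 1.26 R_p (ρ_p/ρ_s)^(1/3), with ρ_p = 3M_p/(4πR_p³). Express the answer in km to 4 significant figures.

ρ_p = 3M_p/(4πR_p³) = 3 × (5.389 × 10²⁵) / (4π × (1.297 × 10⁷ m)³) = 5897 kg/m³
d_R = 1.26 × 12970 km × (5897/2484)^(1/3)
    = 21800 km

21800 km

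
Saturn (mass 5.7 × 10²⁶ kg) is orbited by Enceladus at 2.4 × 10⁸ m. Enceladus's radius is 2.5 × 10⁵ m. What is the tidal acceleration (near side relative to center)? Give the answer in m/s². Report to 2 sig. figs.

Δg = 2GMr/d³
   = 2 × (6.674 × 10⁻¹¹) × (5.7 × 10²⁶) × (2.5 × 10⁵) / (2.4 × 10⁸)³
   = 1.4 × 10⁻³ m/s²

1.4 × 10⁻³ m/s²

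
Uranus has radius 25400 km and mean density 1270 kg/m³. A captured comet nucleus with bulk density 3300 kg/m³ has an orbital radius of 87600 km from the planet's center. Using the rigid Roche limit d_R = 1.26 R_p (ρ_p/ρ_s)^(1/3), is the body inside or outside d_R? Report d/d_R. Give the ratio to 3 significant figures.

outside; d/d_R ≈ 3.76

d_R = 1.26 × (25400 km) × (1270/3300)^(1/3) = 23280 km
d/d_R = (87600) / (23280) = 3.76
Since d/d_R > 1, the body is outside the Roche limit.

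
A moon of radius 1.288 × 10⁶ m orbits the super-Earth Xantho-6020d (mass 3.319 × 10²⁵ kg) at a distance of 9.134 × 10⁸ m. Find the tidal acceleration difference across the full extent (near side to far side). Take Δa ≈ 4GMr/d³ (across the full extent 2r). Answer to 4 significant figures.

a_tidal = 4GMr/d³
        = 4 × (6.674 × 10⁻¹¹) × (3.319 × 10²⁵) × (1.288 × 10⁶) / (9.134 × 10⁸)³
        = 1.498 × 10⁻⁵ m/s²

1.498 × 10⁻⁵ m/s²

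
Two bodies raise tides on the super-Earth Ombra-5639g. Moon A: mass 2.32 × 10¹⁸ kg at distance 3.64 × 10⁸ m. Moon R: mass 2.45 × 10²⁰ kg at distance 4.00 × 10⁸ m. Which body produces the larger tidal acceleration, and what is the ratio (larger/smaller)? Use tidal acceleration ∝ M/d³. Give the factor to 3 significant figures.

Tidal acceleration ∝ M/d³, so compare M/d³ for each.
Moon A: (2.32 × 10¹⁸) / (3.64 × 10⁸)³ = 4.810 × 10⁻⁸
Moon R: (2.45 × 10²⁰) / (4.00 × 10⁸)³ = 3.828 × 10⁻⁶
Ratio (larger/smaller) = 79.6

Moon R, by a factor of ≈ 79.6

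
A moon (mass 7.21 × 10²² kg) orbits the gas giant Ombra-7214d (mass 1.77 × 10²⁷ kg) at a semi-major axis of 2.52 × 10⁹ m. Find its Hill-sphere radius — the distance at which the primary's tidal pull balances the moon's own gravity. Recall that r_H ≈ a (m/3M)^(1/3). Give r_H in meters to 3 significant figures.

r_H ≈ a (m/3M)^(1/3)
    = (2.52 × 10⁹) × (7.21 × 10²² / (3 × 1.77 × 10²⁷))^(1/3)
    = 6.01 × 10⁷ m

6.01 × 10⁷ m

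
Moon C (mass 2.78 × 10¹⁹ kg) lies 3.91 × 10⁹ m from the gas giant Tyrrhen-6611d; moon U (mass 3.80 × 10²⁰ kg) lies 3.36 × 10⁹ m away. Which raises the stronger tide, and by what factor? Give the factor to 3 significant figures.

Compare M/d³ for the two perturbers:
Moon C: (2.78 × 10¹⁹) / (3.91 × 10⁹)³ = 4.651 × 10⁻¹⁰
Moon U: (3.80 × 10²⁰) / (3.36 × 10⁹)³ = 1.002 × 10⁻⁸
Ratio (larger/smaller) = 21.5

Moon U, by a factor of ≈ 21.5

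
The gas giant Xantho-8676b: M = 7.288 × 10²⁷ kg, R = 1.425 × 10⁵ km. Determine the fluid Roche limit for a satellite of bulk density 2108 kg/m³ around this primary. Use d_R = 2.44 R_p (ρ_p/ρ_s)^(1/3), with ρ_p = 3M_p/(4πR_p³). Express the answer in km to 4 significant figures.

2.289 × 10⁵ km

ρ_p = 3M_p/(4πR_p³) = 3 × (7.288 × 10²⁷) / (4π × (1.425 × 10⁸ m)³) = 601.3 kg/m³
d_R = 2.44 × 1.425 × 10⁵ km × (601.3/2108)^(1/3)
    = 2.289 × 10⁵ km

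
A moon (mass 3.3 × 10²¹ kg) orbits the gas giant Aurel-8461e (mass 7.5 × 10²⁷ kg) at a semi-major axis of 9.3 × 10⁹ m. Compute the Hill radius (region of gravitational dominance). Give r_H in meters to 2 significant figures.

4.9 × 10⁷ m

r_H ≈ a (m/3M)^(1/3)
    = (9.3 × 10⁹) × (3.3 × 10²¹ / (3 × 7.5 × 10²⁷))^(1/3)
    = 4.9 × 10⁷ m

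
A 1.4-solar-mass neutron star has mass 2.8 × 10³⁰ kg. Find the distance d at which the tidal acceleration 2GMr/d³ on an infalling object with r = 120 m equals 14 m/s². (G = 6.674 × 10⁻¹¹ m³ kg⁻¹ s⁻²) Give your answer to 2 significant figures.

1.5 × 10⁷ m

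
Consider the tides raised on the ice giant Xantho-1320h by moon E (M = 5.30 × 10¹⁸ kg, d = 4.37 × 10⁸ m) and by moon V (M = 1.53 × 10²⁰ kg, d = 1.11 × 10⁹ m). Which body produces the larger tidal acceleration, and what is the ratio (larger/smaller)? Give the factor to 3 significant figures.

The tide-raising term goes as M/d³ (the gradient of a 1/d² field).
Moon E: (5.30 × 10¹⁸) / (4.37 × 10⁸)³ = 6.351 × 10⁻⁸
Moon V: (1.53 × 10²⁰) / (1.11 × 10⁹)³ = 1.119 × 10⁻⁷
Ratio (larger/smaller) = 1.76

Moon V, by a factor of ≈ 1.76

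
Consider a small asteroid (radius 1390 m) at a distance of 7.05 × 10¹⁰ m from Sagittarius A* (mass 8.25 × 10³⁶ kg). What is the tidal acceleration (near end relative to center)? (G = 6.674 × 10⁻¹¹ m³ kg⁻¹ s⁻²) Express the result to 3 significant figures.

4.37 × 10⁻³ m/s²

Since r ≪ d, expand the inverse-square field across one radius to get the leading 2GMr/d³ term.
Δg = 2GMr/d³
   = 2 × (6.674 × 10⁻¹¹) × (8.25 × 10³⁶) × (1390) / (7.05 × 10¹⁰)³
   = 4.37 × 10⁻³ m/s²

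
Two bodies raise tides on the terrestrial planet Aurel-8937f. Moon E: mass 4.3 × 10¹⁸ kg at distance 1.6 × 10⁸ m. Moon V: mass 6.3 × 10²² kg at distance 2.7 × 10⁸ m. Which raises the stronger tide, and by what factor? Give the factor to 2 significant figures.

Moon V, by a factor of ≈ 3000

The tide-raising term goes as M/d³ (the gradient of a 1/d² field).
Moon E: (4.3 × 10¹⁸) / (1.6 × 10⁸)³ = 1.050 × 10⁻⁶
Moon V: (6.3 × 10²²) / (2.7 × 10⁸)³ = 3.201 × 10⁻³
Ratio (larger/smaller) = 3000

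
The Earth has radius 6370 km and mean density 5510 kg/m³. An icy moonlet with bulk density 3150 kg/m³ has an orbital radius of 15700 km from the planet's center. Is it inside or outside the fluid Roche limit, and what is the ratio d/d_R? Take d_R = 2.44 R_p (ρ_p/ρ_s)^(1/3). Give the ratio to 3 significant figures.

inside; d/d_R ≈ 0.838

d_R = 2.44 × (6370 km) × (5510/3150)^(1/3) = 18730 km
d/d_R = (15700) / (18730) = 0.838
Since d/d_R < 1, the body is inside the Roche limit.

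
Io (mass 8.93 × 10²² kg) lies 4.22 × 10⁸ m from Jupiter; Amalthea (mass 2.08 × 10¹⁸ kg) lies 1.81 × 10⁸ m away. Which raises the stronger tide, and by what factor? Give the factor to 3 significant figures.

Io, by a factor of ≈ 3390

Tidal acceleration ∝ M/d³, so compare M/d³ for each.
Io: (8.93 × 10²²) / (4.22 × 10⁸)³ = 1.188 × 10⁻³
Amalthea: (2.08 × 10¹⁸) / (1.81 × 10⁸)³ = 3.508 × 10⁻⁷
Ratio (larger/smaller) = 3390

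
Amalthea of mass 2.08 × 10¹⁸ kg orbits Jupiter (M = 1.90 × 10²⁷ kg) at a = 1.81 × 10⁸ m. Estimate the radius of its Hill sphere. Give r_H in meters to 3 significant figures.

1.29 × 10⁵ m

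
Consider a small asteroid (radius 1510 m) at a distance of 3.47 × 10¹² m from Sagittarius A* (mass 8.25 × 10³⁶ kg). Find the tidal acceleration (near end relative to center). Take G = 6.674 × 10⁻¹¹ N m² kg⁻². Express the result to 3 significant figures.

The tidal stretch is the gradient of GM/d² times the body's extent r, hence the 1/d³ dependence.
Δa = 2GMr/d³
   = 2 × (6.674 × 10⁻¹¹) × (8.25 × 10³⁶) × (1510) / (3.47 × 10¹²)³
   = 3.98 × 10⁻⁸ m/s²

3.98 × 10⁻⁸ m/s²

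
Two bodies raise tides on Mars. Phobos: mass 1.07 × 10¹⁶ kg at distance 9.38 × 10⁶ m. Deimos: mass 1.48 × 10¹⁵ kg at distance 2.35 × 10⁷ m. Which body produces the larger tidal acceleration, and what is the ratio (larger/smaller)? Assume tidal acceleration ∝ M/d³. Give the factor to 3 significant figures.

Phobos, by a factor of ≈ 114

Tidal acceleration ∝ M/d³, so compare M/d³ for each.
Phobos: (1.07 × 10¹⁶) / (9.38 × 10⁶)³ = 1.297 × 10⁻⁵
Deimos: (1.48 × 10¹⁵) / (2.35 × 10⁷)³ = 1.140 × 10⁻⁷
Ratio (larger/smaller) = 114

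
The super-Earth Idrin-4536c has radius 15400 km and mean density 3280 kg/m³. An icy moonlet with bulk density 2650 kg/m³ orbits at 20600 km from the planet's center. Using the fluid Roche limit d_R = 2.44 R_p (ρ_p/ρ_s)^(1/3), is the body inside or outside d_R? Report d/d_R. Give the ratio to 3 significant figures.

inside; d/d_R ≈ 0.511

d_R = 2.44 × (15400 km) × (3280/2650)^(1/3) = 40340 km
d/d_R = (20600) / (40340) = 0.511
Since d/d_R < 1, the body is inside the Roche limit.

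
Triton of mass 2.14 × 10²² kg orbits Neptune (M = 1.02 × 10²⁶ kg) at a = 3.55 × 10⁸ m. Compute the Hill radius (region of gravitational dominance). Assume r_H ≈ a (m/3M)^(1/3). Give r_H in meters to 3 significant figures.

r_H ≈ a (m/3M)^(1/3)
    = (3.55 × 10⁸) × (2.14 × 10²² / (3 × 1.02 × 10²⁶))^(1/3)
    = 1.46 × 10⁷ m

1.46 × 10⁷ m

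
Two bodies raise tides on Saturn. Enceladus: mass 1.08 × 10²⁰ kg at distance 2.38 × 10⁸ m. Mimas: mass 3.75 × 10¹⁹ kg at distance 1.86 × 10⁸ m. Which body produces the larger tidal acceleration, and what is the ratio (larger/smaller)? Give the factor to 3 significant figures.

Tidal stretch scales as M/d³; compute that for each body.
Enceladus: (1.08 × 10²⁰) / (2.38 × 10⁸)³ = 8.011 × 10⁻⁶
Mimas: (3.75 × 10¹⁹) / (1.86 × 10⁸)³ = 5.828 × 10⁻⁶
Ratio (larger/smaller) = 1.37

Enceladus, by a factor of ≈ 1.37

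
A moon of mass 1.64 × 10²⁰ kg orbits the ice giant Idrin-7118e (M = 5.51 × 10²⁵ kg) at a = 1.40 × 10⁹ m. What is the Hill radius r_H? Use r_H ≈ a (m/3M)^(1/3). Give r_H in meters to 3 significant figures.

1.40 × 10⁷ m

r_H ≈ a (m/3M)^(1/3)
    = (1.40 × 10⁹) × (1.64 × 10²⁰ / (3 × 5.51 × 10²⁵))^(1/3)
    = 1.40 × 10⁷ m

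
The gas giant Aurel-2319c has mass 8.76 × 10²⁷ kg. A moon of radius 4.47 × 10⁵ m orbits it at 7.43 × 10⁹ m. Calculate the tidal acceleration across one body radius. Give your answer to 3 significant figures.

Δa = 2GMr/d³
   = 2 × (6.674 × 10⁻¹¹) × (8.76 × 10²⁷) × (4.47 × 10⁵) / (7.43 × 10⁹)³
   = 1.27 × 10⁻⁶ m/s²

1.27 × 10⁻⁶ m/s²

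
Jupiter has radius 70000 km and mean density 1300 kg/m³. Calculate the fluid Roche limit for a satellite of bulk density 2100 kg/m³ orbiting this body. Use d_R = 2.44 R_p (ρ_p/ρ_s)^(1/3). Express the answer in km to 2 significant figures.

1.5 × 10⁵ km

d_R = 2.44 × 70000 km × (1300/2100)^(1/3)
    = 1.5 × 10⁵ km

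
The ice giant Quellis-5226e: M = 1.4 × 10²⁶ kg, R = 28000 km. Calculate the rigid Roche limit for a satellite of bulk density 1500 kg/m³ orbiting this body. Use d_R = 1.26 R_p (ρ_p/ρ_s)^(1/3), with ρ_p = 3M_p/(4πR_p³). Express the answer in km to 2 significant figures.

ρ_p = 3M_p/(4πR_p³) = 3 × (1.4 × 10²⁶) / (4π × (2.8 × 10⁷ m)³) = 1500 kg/m³
d_R = 1.26 × 28000 km × (1500/1500)^(1/3)
    = 35000 km

35000 km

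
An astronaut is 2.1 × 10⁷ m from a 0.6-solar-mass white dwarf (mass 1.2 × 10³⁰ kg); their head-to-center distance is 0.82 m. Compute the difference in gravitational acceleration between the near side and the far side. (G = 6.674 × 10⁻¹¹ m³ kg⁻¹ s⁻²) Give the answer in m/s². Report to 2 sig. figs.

Δa = 4GMr/d³
   = 4 × (6.674 × 10⁻¹¹) × (1.2 × 10³⁰) × (0.82) / (2.1 × 10⁷)³
   = 2.8 × 10⁻² m/s²

2.8 × 10⁻² m/s²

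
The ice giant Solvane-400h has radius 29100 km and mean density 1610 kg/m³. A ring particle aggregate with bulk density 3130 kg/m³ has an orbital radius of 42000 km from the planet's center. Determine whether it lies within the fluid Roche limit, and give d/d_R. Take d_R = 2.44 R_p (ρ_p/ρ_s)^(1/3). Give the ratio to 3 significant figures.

inside; d/d_R ≈ 0.738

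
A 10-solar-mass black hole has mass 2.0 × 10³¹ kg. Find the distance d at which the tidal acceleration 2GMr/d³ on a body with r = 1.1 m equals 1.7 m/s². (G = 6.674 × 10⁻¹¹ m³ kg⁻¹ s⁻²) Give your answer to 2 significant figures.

2GMr/d³ = a_tidal  ⇒  d = (2GMr / a_tidal)^(1/3)
d = (2 × 6.674×10⁻¹¹ × (2.0 × 10³¹) × (1.1) / (1.7))^(1/3)
  = 1.2 × 10⁷ m

1.2 × 10⁷ m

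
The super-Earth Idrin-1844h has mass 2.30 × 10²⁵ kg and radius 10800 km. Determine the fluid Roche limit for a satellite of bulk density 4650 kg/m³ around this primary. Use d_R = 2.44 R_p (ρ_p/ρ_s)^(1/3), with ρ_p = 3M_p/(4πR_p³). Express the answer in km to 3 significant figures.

25800 km

ρ_p = 3M_p/(4πR_p³) = 3 × (2.30 × 10²⁵) / (4π × (1.08 × 10⁷ m)³) = 4360 kg/m³
d_R = 2.44 × 10800 km × (4360/4650)^(1/3)
    = 25800 km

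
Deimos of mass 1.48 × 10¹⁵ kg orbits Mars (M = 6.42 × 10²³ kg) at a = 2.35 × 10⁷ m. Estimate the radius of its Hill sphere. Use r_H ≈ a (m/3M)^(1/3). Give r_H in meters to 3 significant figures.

r_H ≈ a (m/3M)^(1/3)
    = (2.35 × 10⁷) × (1.48 × 10¹⁵ / (3 × 6.42 × 10²³))^(1/3)
    = 2.15 × 10⁴ m

2.15 × 10⁴ m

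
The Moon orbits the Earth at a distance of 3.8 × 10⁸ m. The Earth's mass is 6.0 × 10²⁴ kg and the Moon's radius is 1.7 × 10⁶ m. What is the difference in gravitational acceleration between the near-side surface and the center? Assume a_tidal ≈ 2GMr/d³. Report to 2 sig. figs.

a_tidal = 2GMr/d³
        = 2 × (6.674 × 10⁻¹¹) × (6.0 × 10²⁴) × (1.7 × 10⁶) / (3.8 × 10⁸)³
        = 2.5 × 10⁻⁵ m/s²

2.5 × 10⁻⁵ m/s²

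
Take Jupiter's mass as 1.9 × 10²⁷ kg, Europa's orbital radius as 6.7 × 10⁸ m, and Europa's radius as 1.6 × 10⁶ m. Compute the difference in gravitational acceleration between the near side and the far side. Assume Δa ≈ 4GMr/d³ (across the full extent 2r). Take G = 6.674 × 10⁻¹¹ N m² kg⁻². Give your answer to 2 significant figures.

2.7 × 10⁻³ m/s²

The field gradient is 2GM/d³; across the full diameter 2r the difference is 4GMr/d³.
Δa = 4GMr/d³
   = 4 × (6.674 × 10⁻¹¹) × (1.9 × 10²⁷) × (1.6 × 10⁶) / (6.7 × 10⁸)³
   = 2.7 × 10⁻³ m/s²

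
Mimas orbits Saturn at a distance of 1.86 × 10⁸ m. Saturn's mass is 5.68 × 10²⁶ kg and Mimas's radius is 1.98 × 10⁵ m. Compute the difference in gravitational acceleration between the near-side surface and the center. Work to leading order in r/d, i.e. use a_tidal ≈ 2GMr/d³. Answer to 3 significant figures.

2.33 × 10⁻³ m/s²

Differencing GM/(d−r)² and GM/d² to first order in r/d gives 2GMr/d³.
a_tidal = 2GMr/d³
        = 2 × (6.674 × 10⁻¹¹) × (5.68 × 10²⁶) × (1.98 × 10⁵) / (1.86 × 10⁸)³
        = 2.33 × 10⁻³ m/s²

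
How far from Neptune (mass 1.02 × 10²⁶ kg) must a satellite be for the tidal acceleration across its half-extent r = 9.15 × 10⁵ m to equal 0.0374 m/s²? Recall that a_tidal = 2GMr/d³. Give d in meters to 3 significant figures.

2GMr/d³ = a_tidal  ⇒  d = (2GMr / a_tidal)^(1/3)
d = (2 × 6.674×10⁻¹¹ × (1.02 × 10²⁶) × (9.15 × 10⁵) / (0.0374))^(1/3)
  = 6.93 × 10⁷ m

6.93 × 10⁷ m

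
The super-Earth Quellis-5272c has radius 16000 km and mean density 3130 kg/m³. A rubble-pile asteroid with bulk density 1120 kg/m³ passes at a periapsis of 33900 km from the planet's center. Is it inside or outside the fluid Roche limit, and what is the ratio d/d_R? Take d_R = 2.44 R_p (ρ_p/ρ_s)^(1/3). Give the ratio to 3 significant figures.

d_R = 2.44 × (16000 km) × (3130/1120)^(1/3) = 54990 km
d/d_R = (33900) / (54990) = 0.616
Since d/d_R < 1, the body is inside the Roche limit.

inside; d/d_R ≈ 0.616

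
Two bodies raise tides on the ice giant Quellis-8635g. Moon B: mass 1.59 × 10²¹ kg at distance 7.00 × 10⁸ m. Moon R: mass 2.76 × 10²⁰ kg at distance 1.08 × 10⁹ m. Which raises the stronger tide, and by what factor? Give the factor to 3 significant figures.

Moon B, by a factor of ≈ 21.2

Tidal acceleration ∝ M/d³, so compare M/d³ for each.
Moon B: (1.59 × 10²¹) / (7.00 × 10⁸)³ = 4.636 × 10⁻⁶
Moon R: (2.76 × 10²⁰) / (1.08 × 10⁹)³ = 2.191 × 10⁻⁷
Ratio (larger/smaller) = 21.2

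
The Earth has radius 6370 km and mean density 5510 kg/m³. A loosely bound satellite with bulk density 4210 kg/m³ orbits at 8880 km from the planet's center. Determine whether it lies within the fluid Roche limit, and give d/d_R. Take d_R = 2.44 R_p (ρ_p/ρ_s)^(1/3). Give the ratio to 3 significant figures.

d_R = 2.44 × (6370 km) × (5510/4210)^(1/3) = 17000 km
d/d_R = (8880) / (17000) = 0.522
Since d/d_R < 1, the body is inside the Roche limit.

inside; d/d_R ≈ 0.522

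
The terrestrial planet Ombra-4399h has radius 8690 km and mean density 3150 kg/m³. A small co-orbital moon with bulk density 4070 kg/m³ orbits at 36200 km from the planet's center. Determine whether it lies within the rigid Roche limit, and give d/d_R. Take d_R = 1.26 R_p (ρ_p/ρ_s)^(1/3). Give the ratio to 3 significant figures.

d_R = 1.26 × (8690 km) × (3150/4070)^(1/3) = 10050 km
d/d_R = (36200) / (10050) = 3.60
Since d/d_R > 1, the body is outside the Roche limit.

outside; d/d_R ≈ 3.60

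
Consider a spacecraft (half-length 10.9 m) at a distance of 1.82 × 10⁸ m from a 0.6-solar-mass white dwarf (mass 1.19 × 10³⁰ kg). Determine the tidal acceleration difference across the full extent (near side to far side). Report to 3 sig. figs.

5.74 × 10⁻⁴ m/s²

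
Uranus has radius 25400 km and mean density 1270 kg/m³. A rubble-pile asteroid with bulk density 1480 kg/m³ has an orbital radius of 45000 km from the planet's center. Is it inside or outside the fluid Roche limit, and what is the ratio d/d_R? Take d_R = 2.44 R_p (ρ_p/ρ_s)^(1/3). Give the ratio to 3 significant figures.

inside; d/d_R ≈ 0.764

d_R = 2.44 × (25400 km) × (1270/1480)^(1/3) = 58890 km
d/d_R = (45000) / (58890) = 0.764
Since d/d_R < 1, the body is inside the Roche limit.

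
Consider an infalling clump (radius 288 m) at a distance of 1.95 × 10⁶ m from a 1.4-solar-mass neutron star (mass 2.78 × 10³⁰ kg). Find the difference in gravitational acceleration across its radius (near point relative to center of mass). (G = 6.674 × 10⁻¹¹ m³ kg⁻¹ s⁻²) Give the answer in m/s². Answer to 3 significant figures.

1.44 × 10⁴ m/s²

Δg = 2GMr/d³
   = 2 × (6.674 × 10⁻¹¹) × (2.78 × 10³⁰) × (288) / (1.95 × 10⁶)³
   = 1.44 × 10⁴ m/s²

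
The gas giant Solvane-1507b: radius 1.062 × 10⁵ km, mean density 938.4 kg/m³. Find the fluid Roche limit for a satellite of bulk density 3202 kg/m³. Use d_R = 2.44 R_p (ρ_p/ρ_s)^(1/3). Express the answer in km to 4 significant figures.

1.721 × 10⁵ km

d_R = 2.44 × 1.062 × 10⁵ km × (938.4/3202)^(1/3)
    = 1.721 × 10⁵ km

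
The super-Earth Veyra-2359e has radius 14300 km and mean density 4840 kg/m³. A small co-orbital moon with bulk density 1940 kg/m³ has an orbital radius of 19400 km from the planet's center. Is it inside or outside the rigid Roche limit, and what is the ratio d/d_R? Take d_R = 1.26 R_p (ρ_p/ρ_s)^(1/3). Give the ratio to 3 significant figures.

d_R = 1.26 × (14300 km) × (4840/1940)^(1/3) = 24440 km
d/d_R = (19400) / (24440) = 0.794
Since d/d_R < 1, the body is inside the Roche limit.

inside; d/d_R ≈ 0.794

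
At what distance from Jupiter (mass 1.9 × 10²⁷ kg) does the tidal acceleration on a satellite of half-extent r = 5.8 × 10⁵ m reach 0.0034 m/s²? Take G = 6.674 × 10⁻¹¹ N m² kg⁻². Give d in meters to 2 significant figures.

2GMr/d³ = a_tidal  ⇒  d = (2GMr / a_tidal)^(1/3)
d = (2 × 6.674×10⁻¹¹ × (1.9 × 10²⁷) × (5.8 × 10⁵) / (0.0034))^(1/3)
  = 3.5 × 10⁸ m

3.5 × 10⁸ m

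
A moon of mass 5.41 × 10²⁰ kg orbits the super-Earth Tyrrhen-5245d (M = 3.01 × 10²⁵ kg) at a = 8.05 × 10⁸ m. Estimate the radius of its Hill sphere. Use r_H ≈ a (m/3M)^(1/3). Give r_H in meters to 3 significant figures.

1.46 × 10⁷ m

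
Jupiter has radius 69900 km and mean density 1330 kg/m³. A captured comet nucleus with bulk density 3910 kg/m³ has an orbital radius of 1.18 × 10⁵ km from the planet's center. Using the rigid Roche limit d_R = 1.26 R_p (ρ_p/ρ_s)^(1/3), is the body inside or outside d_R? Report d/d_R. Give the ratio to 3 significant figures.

d_R = 1.26 × (69900 km) × (1330/3910)^(1/3) = 61480 km
d/d_R = (1.18 × 10⁵) / (61480) = 1.92
Since d/d_R > 1, the body is outside the Roche limit.

outside; d/d_R ≈ 1.92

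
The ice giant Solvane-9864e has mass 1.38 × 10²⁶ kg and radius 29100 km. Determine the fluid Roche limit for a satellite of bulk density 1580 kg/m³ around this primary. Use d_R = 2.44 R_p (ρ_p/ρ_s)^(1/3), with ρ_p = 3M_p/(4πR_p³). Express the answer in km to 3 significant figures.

ρ_p = 3M_p/(4πR_p³) = 3 × (1.38 × 10²⁶) / (4π × (2.91 × 10⁷ m)³) = 1340 kg/m³
d_R = 2.44 × 29100 km × (1340/1580)^(1/3)
    = 67200 km

67200 km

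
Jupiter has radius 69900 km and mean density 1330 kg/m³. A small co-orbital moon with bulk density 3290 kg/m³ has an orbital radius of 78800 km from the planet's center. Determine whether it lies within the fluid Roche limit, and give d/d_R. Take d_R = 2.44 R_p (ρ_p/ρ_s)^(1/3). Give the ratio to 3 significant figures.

inside; d/d_R ≈ 0.625

d_R = 2.44 × (69900 km) × (1330/3290)^(1/3) = 1.261 × 10⁵ km
d/d_R = (78800) / (1.261 × 10⁵) = 0.625
Since d/d_R < 1, the body is inside the Roche limit.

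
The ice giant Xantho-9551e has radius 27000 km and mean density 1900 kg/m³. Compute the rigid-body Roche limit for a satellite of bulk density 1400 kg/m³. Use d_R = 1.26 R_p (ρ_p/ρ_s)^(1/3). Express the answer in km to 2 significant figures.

38000 km

d_R = 1.26 × 27000 km × (1900/1400)^(1/3)
    = 38000 km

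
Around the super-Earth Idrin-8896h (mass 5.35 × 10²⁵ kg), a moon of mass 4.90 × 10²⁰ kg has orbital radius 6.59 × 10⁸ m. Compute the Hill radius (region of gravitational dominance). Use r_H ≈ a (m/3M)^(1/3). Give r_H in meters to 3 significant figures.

r_H ≈ a (m/3M)^(1/3)
    = (6.59 × 10⁸) × (4.90 × 10²⁰ / (3 × 5.35 × 10²⁵))^(1/3)
    = 9.56 × 10⁶ m

9.56 × 10⁶ m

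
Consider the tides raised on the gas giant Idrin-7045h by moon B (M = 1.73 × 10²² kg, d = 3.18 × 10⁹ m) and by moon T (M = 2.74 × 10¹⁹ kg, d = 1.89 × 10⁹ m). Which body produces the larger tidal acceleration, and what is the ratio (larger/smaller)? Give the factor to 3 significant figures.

Moon B, by a factor of ≈ 133

Compare M/d³ for the two perturbers:
Moon B: (1.73 × 10²²) / (3.18 × 10⁹)³ = 5.380 × 10⁻⁷
Moon T: (2.74 × 10¹⁹) / (1.89 × 10⁹)³ = 4.058 × 10⁻⁹
Ratio (larger/smaller) = 133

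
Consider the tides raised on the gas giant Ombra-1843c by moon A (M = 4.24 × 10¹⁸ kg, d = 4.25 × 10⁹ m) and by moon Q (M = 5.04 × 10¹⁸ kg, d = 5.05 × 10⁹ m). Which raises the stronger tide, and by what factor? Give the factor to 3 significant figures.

Moon A, by a factor of ≈ 1.41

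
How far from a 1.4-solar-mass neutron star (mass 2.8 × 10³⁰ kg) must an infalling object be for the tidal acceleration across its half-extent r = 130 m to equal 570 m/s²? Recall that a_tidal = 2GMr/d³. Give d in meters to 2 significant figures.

2GMr/d³ = a_tidal  ⇒  d = (2GMr / a_tidal)^(1/3)
d = (2 × 6.674×10⁻¹¹ × (2.8 × 10³⁰) × (130) / (570))^(1/3)
  = 4.4 × 10⁶ m

4.4 × 10⁶ m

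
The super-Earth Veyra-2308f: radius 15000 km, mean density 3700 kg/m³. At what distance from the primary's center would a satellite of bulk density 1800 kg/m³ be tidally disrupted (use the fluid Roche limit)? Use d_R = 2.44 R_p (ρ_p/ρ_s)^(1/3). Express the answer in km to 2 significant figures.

47000 km

d_R = 2.44 × 15000 km × (3700/1800)^(1/3)
    = 47000 km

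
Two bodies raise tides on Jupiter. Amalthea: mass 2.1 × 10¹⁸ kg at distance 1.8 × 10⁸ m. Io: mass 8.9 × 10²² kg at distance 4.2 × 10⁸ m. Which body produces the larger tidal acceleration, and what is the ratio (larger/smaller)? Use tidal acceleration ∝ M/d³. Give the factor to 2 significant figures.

Io, by a factor of ≈ 3300

The tide-raising term goes as M/d³ (the gradient of a 1/d² field).
Amalthea: (2.1 × 10¹⁸) / (1.8 × 10⁸)³ = 3.601 × 10⁻⁷
Io: (8.9 × 10²²) / (4.2 × 10⁸)³ = 1.201 × 10⁻³
Ratio (larger/smaller) = 3300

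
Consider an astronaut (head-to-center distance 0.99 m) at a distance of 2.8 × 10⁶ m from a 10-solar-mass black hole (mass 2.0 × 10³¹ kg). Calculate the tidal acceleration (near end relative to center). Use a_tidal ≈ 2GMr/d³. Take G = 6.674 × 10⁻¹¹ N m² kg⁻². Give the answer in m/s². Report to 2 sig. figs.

1.2 × 10² m/s²

Differencing GM/(d−r)² and GM/d² to first order in r/d gives 2GMr/d³.
Δa = 2GMr/d³
   = 2 × (6.674 × 10⁻¹¹) × (2.0 × 10³¹) × (0.99) / (2.8 × 10⁶)³
   = 1.2 × 10² m/s²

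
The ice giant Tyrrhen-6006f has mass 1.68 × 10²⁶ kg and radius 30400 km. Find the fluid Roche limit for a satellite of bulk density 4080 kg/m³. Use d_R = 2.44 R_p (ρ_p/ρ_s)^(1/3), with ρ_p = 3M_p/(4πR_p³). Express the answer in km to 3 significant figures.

52300 km

ρ_p = 3M_p/(4πR_p³) = 3 × (1.68 × 10²⁶) / (4π × (3.04 × 10⁷ m)³) = 1430 kg/m³
d_R = 2.44 × 30400 km × (1430/4080)^(1/3)
    = 52300 km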